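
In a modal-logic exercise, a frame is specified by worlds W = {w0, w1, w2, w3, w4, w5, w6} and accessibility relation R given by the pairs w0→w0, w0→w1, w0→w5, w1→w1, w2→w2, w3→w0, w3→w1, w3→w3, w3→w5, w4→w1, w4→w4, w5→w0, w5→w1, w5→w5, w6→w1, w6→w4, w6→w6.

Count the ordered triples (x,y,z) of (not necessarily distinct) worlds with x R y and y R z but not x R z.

R is transitive; there are no such tuples.

0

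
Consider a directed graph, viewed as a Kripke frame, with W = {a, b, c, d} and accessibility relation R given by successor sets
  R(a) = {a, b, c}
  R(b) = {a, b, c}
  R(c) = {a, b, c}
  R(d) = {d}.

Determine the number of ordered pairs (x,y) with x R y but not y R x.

R is symmetric; there are no such tuples.

0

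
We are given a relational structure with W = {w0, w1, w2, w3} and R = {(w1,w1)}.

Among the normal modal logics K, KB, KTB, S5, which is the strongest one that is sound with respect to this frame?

KB

Symmetric (axiom B): yes — every pair in R has its reverse in R.
Reflexive (axiom T): no — w0 is not related to itself.
Euclidean (axiom 5): yes — any two successors of a common world are R-related.
So F validates K, KB; KTB would additionally require R to be reflexive. The strongest is KB.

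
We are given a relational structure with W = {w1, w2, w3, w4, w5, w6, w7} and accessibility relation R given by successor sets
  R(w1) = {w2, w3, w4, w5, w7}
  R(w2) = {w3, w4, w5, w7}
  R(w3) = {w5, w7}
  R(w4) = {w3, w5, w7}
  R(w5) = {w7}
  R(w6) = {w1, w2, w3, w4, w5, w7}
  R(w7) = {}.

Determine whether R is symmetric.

Symmetric: no — w1 R w2 but not w2 R w1.

No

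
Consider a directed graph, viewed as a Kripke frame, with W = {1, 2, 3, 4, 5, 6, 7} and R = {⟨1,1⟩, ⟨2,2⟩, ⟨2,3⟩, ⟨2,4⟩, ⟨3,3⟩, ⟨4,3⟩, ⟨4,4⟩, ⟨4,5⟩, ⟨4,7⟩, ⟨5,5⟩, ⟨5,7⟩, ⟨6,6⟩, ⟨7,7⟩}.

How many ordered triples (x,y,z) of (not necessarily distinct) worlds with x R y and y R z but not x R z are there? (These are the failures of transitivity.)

2

Enumerating: (2,4,5), (2,4,7).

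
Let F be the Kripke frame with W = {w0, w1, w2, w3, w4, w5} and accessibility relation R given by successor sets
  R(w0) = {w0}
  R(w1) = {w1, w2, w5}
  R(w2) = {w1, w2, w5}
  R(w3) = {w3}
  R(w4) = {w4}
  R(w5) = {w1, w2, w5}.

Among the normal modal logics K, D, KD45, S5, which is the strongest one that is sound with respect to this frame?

Serial (axiom D): yes — every world has a successor (e.g. w0 R w0).
Euclidean (axiom 5): yes — any two successors of a common world are R-related.
Transitive (axiom 4): yes — every two-step R-path is closed by a direct edge.
Reflexive (axiom T): yes — every world is R-related to itself.
So F validates K, D, KD45, S5. The strongest is S5.

S5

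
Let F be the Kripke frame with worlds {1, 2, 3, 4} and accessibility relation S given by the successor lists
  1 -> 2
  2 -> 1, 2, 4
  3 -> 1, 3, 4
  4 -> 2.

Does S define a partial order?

No

Reflexive: no — 1 is not related to itself.
Transitive: no — 1 S 2 and 2 S 4, but not 1 S 4.
Antisymmetric: no — 1 S 2 and 2 S 1 with 1 ≠ 2.
So S is not a partial order.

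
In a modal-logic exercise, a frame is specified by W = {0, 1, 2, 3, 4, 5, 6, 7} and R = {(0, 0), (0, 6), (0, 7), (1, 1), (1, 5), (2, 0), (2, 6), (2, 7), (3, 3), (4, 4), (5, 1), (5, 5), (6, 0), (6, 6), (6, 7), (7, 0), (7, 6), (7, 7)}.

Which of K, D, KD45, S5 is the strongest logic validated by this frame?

KD45

Serial (axiom D): yes — every world has a successor (e.g. 0 R 0).
Euclidean (axiom 5): yes — any two successors of a common world are R-related.
Transitive (axiom 4): yes — every two-step R-path is closed by a direct edge.
Reflexive (axiom T): no — 2 is not related to itself.
So F validates K, D, KD45; S5 would additionally require R to be reflexive. The strongest is KD45.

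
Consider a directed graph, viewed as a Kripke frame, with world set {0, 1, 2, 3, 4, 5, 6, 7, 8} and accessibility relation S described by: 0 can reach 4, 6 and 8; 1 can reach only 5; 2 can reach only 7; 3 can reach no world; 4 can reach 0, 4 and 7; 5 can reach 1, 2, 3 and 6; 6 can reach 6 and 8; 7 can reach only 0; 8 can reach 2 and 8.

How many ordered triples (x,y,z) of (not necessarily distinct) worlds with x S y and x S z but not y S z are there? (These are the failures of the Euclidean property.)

30

Enumerating: (0,4,6), (0,4,8), (0,6,4), (0,8,4), (0,8,6), (1,5,5), (2,7,7), (4,0,0), (4,0,7), (4,7,4), (4,7,7), (5,1,1), … and 18 more.
Total: 30.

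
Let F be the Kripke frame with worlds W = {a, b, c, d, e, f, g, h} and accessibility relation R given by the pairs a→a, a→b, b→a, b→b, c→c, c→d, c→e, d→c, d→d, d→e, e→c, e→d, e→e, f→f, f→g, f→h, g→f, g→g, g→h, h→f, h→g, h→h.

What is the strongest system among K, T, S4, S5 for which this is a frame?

S5

Reflexive (axiom T): yes — every world is R-related to itself.
Transitive (axiom 4): yes — every two-step R-path is closed by a direct edge.
Euclidean (axiom 5): yes — any two successors of a common world are R-related.
So F validates K, T, S4, S5. The strongest is S5.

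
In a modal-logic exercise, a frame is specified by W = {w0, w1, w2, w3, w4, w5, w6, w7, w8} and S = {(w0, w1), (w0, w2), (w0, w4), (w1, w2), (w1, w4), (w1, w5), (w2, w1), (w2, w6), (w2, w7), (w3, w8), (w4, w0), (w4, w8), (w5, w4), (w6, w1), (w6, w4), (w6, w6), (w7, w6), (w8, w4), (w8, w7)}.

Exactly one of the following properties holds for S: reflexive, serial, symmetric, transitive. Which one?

serial

Reflexive: no — w0 is not related to itself.
Serial: yes — every world has a successor (e.g. w0 S w1).
Symmetric: no — w0 S w1 but not w1 S w0.
Transitive: no — w0 S w1 and w1 S w5, but not w0 S w5.
Only serial holds.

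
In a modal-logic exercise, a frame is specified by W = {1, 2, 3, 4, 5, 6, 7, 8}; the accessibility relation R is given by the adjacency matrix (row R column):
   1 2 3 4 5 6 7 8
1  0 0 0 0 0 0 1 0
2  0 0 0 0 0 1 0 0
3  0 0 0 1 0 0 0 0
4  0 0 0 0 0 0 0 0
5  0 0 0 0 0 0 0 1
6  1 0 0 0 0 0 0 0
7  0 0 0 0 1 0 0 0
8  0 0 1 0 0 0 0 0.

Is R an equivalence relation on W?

No

Reflexive: no — 1 is not related to itself.
Symmetric: no — 1 R 7 but not 7 R 1.
Transitive: no — 1 R 7 and 7 R 5, but not 1 R 5.
So R is not an equivalence relation.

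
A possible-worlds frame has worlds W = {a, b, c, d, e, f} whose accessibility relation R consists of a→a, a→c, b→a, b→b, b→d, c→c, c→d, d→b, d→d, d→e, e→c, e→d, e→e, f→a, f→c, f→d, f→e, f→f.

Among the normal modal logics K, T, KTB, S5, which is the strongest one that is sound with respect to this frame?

T

Reflexive (axiom T): yes — every world is R-related to itself.
Symmetric (axiom B): no — a R c but not c R a.
Euclidean (axiom 5): no — b R a and b R d, but not a R d.
So F validates K, T; KTB would additionally require R to be symmetric. The strongest is T.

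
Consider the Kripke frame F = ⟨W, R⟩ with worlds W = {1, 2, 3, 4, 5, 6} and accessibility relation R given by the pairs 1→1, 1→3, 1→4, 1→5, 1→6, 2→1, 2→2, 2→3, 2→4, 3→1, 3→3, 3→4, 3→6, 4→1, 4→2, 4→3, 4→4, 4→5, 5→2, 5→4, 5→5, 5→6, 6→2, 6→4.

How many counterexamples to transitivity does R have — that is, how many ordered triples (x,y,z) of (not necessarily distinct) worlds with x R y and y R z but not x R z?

23

Enumerating: (1,4,2), (1,5,2), (1,6,2), (2,1,5), (2,1,6), (2,3,6), (2,4,5), (3,1,5), (3,4,2), (3,4,5), (3,6,2), (4,1,6), … and 11 more.
Total: 23.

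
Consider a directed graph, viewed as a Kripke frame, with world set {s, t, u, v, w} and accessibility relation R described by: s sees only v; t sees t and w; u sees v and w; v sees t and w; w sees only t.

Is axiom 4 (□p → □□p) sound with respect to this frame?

By correspondence theory, 4 is valid on a frame iff R is transitive.
Transitive: no — s R v and v R t, but not s R t.

No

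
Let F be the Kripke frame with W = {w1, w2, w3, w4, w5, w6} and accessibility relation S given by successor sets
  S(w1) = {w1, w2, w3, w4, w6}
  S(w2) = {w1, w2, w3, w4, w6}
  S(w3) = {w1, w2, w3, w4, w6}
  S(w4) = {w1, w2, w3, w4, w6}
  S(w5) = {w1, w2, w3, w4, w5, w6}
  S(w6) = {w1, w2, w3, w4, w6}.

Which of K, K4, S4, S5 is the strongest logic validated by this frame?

S4

Transitive (axiom 4): yes — every two-step S-path is closed by a direct edge.
Reflexive (axiom T): yes — every world is S-related to itself.
Euclidean (axiom 5): no — w5 S w1 and w5 S w5, but not w1 S w5.
So F validates K, K4, S4; S5 would additionally require S to be Euclidean. The strongest is S4.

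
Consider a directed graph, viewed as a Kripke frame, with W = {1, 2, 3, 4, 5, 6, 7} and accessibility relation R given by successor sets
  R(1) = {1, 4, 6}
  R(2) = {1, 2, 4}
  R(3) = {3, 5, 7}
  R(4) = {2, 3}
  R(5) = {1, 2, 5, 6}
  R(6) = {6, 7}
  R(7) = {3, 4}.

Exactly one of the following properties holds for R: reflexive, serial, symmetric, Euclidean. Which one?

Reflexive: no — 4 is not related to itself.
Serial: yes — every world has a successor (e.g. 1 R 1).
Symmetric: no — 1 R 4 but not 4 R 1.
Euclidean: no — 1 R 4 and 1 R 6, but not 4 R 6.
Only serial holds.

serial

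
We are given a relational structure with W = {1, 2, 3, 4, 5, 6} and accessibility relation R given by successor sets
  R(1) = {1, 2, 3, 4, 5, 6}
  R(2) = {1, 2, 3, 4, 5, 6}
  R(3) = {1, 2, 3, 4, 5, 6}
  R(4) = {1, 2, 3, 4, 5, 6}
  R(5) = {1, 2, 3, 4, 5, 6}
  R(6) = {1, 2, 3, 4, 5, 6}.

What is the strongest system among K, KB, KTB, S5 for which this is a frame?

Symmetric (axiom B): yes — every pair in R has its reverse in R.
Reflexive (axiom T): yes — every world is R-related to itself.
Euclidean (axiom 5): yes — any two successors of a common world are R-related.
So F validates K, KB, KTB, S5. The strongest is S5.

S5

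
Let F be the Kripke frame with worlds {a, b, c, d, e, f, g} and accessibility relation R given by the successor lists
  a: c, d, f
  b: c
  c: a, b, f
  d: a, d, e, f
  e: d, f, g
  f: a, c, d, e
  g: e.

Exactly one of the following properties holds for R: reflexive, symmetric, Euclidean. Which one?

Reflexive: no — a is not related to itself.
Symmetric: yes — every pair in R has its reverse in R.
Euclidean: no — a R c and a R d, but not c R d.
Only symmetric holds.

symmetric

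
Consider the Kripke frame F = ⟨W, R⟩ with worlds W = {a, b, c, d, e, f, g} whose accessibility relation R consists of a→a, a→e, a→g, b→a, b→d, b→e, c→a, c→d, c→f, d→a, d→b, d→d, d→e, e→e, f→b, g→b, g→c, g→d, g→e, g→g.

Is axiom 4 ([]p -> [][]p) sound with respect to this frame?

Axiom 4 corresponds to the accessibility relation being transitive.
Transitive: no — a R g and g R b, but not a R b.

No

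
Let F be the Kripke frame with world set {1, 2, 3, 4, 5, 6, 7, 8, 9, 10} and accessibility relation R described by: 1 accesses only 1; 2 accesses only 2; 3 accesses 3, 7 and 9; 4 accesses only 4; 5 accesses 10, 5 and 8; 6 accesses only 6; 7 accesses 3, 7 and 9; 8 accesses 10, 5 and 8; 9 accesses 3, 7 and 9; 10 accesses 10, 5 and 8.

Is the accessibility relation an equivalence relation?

Yes

Reflexive: yes — every world is R-related to itself.
Symmetric: yes — every pair in R has its reverse in R.
Transitive: yes — every two-step R-path is closed by a direct edge.
So R is an equivalence relation.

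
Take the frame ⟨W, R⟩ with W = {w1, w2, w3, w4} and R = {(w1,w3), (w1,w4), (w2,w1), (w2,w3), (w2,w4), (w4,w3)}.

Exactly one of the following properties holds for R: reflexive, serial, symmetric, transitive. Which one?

Reflexive: no — w1 is not related to itself.
Serial: no — w3 has no R-successor.
Symmetric: no — w1 R w3 but not w3 R w1.
Transitive: yes — every two-step R-path is closed by a direct edge.
Only transitive holds.

transitive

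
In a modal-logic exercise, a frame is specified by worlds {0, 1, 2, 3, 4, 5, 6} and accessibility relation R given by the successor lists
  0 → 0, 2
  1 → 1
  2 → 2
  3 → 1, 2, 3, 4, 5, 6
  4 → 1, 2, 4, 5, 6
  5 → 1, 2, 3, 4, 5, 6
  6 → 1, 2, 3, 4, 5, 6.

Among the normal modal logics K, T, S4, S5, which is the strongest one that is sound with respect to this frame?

T

Reflexive (axiom T): yes — every world is R-related to itself.
Transitive (axiom 4): no — 4 R 5 and 5 R 3, but not 4 R 3.
Euclidean (axiom 5): no — 3 R 1 and 3 R 2, but not 1 R 2.
So F validates K, T; S4 would additionally require R to be transitive. The strongest is T.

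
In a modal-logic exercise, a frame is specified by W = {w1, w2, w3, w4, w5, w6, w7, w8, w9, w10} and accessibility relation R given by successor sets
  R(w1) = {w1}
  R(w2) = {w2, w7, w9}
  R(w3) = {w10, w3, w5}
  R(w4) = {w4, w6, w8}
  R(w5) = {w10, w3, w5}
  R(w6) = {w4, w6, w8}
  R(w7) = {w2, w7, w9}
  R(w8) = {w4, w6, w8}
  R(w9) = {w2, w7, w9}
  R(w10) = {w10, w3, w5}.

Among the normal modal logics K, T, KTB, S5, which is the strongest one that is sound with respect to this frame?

S5

Reflexive (axiom T): yes — every world is R-related to itself.
Symmetric (axiom B): yes — every pair in R has its reverse in R.
Euclidean (axiom 5): yes — any two successors of a common world are R-related.
So F validates K, T, KTB, S5. The strongest is S5.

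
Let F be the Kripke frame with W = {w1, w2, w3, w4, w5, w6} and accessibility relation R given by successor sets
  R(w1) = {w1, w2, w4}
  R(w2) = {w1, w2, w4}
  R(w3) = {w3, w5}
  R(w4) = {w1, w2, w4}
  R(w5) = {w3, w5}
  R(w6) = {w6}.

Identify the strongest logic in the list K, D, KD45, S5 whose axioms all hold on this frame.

Serial (axiom D): yes — every world has a successor (e.g. w1 R w1).
Euclidean (axiom 5): yes — any two successors of a common world are R-related.
Transitive (axiom 4): yes — every two-step R-path is closed by a direct edge.
Reflexive (axiom T): yes — every world is R-related to itself.
So F validates K, D, KD45, S5. The strongest is S5.

S5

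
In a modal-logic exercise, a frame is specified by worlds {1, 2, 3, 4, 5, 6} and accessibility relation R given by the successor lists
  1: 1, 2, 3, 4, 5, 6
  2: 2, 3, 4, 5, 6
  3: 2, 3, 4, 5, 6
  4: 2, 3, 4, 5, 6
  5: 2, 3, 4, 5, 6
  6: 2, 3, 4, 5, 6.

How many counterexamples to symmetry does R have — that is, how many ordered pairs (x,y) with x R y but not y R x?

5

Enumerating: (1,2), (1,3), (1,4), (1,5), (1,6).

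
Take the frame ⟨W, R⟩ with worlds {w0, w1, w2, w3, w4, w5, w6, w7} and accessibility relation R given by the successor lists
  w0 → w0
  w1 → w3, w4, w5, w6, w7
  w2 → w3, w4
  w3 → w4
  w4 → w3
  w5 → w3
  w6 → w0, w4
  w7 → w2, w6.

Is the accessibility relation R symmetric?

No

Symmetric: no — w1 R w3 but not w3 R w1.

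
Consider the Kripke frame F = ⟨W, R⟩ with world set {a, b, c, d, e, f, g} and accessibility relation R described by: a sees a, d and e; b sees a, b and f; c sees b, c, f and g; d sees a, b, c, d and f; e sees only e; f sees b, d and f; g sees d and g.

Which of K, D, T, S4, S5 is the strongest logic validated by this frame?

Serial (axiom D): yes — every world has a successor (e.g. a R a).
Reflexive (axiom T): yes — every world is R-related to itself.
Transitive (axiom 4): no — a R d and d R b, but not a R b.
Euclidean (axiom 5): no — a R d and a R e, but not d R e.
So F validates K, D, T; S4 would additionally require R to be transitive. The strongest is T.

T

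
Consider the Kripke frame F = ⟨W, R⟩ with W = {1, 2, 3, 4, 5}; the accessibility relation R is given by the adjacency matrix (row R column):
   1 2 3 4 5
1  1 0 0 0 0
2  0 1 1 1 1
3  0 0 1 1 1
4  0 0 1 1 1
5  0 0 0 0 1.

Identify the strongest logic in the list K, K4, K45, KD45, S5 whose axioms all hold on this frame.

Transitive (axiom 4): yes — every two-step R-path is closed by a direct edge.
Euclidean (axiom 5): no — 2 R 5 and 2 R 3, but not 5 R 3.
Serial (axiom D): yes — every world has a successor (e.g. 1 R 1).
Reflexive (axiom T): yes — every world is R-related to itself.
So F validates K, K4; K45 would additionally require R to be Euclidean. The strongest is K4.

K4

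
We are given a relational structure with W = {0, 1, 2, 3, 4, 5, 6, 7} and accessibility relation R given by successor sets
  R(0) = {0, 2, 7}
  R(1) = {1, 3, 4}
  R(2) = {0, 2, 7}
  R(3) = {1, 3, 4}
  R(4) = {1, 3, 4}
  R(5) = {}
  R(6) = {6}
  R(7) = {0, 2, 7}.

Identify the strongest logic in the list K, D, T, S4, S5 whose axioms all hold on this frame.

Serial (axiom D): no — 5 has no R-successor.
Reflexive (axiom T): no — 5 is not related to itself.
Transitive (axiom 4): yes — every two-step R-path is closed by a direct edge.
Euclidean (axiom 5): yes — any two successors of a common world are R-related.
So F validates K; D would additionally require R to be serial. The strongest is K.

K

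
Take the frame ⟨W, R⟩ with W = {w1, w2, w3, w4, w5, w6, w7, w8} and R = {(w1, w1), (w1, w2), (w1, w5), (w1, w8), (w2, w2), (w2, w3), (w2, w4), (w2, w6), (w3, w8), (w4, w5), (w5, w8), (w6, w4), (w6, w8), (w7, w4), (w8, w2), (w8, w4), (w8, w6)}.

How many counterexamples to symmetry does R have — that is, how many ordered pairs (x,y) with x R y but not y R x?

13

Enumerating: (w1,w2), (w1,w5), (w1,w8), (w2,w3), (w2,w4), (w2,w6), (w3,w8), (w4,w5), (w5,w8), (w6,w4), (w7,w4), (w8,w2), (w8,w4).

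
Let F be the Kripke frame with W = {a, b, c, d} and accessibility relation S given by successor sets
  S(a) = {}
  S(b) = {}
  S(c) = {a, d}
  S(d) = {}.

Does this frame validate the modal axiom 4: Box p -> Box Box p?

Axiom 4 corresponds to the accessibility relation being transitive.
Transitive: yes — every two-step S-path is closed by a direct edge.

Yes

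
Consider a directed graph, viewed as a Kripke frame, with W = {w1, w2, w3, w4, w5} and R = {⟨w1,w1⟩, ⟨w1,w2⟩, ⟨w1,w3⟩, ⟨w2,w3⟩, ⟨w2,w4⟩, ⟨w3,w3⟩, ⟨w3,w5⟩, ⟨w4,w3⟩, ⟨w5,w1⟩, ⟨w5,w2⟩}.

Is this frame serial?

Serial: yes — every world has a successor (e.g. w1 R w1).

Yes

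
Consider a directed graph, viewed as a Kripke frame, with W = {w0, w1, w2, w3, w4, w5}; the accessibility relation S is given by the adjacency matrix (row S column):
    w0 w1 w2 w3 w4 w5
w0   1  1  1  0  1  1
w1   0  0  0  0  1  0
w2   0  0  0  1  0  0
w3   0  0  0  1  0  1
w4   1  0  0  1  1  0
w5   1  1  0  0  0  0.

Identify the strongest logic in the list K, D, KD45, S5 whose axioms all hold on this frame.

D

Serial (axiom D): yes — every world has a successor (e.g. w0 S w0).
Euclidean (axiom 5): no — w0 S w1 and w0 S w2, but not w1 S w2.
Transitive (axiom 4): no — w0 S w2 and w2 S w3, but not w0 S w3.
Reflexive (axiom T): no — w1 is not related to itself.
So F validates K, D; KD45 would additionally require S to be Euclidean and transitive. The strongest is D.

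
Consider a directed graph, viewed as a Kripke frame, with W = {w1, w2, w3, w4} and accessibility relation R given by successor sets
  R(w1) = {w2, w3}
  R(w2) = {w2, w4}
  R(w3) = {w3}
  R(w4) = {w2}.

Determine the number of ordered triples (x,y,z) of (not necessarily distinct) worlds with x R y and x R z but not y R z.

3

Enumerating: (w1,w2,w3), (w1,w3,w2), (w2,w4,w4).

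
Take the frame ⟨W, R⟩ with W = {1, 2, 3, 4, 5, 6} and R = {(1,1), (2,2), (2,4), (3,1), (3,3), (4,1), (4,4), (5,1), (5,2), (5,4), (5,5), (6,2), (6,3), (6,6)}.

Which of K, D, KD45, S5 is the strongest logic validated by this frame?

D

Serial (axiom D): yes — every world has a successor (e.g. 1 R 1).
Euclidean (axiom 5): no — 5 R 1 and 5 R 2, but not 1 R 2.
Transitive (axiom 4): no — 2 R 4 and 4 R 1, but not 2 R 1.
Reflexive (axiom T): yes — every world is R-related to itself.
So F validates K, D; KD45 would additionally require R to be Euclidean and transitive. The strongest is D.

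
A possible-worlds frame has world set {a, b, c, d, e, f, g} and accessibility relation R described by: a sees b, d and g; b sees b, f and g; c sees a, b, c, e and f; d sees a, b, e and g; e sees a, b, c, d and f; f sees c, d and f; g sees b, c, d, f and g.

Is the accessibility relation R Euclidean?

No

Euclidean: no — a R b and a R d, but not b R d.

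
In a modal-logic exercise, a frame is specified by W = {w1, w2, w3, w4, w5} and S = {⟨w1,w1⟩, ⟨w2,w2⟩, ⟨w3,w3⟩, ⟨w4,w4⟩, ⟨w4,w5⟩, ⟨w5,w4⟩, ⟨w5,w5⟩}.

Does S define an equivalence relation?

Reflexive: yes — every world is S-related to itself.
Symmetric: yes — every pair in S has its reverse in S.
Transitive: yes — every two-step S-path is closed by a direct edge.
So S is an equivalence relation.

Yes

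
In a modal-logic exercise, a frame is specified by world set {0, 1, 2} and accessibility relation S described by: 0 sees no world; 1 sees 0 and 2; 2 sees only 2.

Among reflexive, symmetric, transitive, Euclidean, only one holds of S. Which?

transitive

Reflexive: no — 0 is not related to itself.
Symmetric: no — 1 S 0 but not 0 S 1.
Transitive: yes — every two-step S-path is closed by a direct edge.
Euclidean: no — 1 S 0 and 1 S 2, but not 0 S 2.
Only transitive holds.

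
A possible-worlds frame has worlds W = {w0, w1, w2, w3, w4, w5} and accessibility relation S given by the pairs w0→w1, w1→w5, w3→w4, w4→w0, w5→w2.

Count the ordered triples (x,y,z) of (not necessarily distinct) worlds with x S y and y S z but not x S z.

4

Enumerating: (w0,w1,w5), (w1,w5,w2), (w3,w4,w0), (w4,w0,w1).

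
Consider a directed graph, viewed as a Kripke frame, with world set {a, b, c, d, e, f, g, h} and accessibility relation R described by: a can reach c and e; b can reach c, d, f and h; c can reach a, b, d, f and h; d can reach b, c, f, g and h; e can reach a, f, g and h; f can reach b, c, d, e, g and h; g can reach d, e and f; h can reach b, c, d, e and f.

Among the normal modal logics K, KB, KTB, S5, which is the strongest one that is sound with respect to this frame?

KB

Symmetric (axiom B): yes — every pair in R has its reverse in R.
Reflexive (axiom T): no — a is not related to itself.
Euclidean (axiom 5): no — a R c and a R e, but not c R e.
So F validates K, KB; KTB would additionally require R to be reflexive. The strongest is KB.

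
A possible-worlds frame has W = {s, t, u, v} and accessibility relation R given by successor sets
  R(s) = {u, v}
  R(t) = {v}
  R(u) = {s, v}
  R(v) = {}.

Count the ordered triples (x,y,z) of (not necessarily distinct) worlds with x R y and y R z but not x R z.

Enumerating: (s,u,s), (u,s,u).

2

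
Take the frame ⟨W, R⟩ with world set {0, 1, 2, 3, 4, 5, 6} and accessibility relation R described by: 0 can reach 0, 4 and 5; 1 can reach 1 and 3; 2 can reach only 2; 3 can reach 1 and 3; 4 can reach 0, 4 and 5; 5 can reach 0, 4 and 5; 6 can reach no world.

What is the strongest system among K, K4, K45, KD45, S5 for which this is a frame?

K45

Transitive (axiom 4): yes — every two-step R-path is closed by a direct edge.
Euclidean (axiom 5): yes — any two successors of a common world are R-related.
Serial (axiom D): no — 6 has no R-successor.
Reflexive (axiom T): no — 6 is not related to itself.
So F validates K, K4, K45; KD45 would additionally require R to be serial. The strongest is K45.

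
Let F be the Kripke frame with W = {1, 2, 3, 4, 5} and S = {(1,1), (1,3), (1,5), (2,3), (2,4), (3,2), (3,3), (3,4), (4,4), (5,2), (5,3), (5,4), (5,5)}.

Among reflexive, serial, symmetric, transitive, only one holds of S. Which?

Reflexive: no — 2 is not related to itself.
Serial: yes — every world has a successor (e.g. 1 S 1).
Symmetric: no — 1 S 3 but not 3 S 1.
Transitive: no — 1 S 3 and 3 S 2, but not 1 S 2.
Only serial holds.

serial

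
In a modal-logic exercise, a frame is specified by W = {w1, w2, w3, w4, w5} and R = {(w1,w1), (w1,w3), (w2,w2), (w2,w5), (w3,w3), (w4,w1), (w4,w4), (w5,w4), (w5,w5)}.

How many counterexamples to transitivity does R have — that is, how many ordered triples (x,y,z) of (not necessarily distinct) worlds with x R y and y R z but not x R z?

Enumerating: (w2,w5,w4), (w4,w1,w3), (w5,w4,w1).

3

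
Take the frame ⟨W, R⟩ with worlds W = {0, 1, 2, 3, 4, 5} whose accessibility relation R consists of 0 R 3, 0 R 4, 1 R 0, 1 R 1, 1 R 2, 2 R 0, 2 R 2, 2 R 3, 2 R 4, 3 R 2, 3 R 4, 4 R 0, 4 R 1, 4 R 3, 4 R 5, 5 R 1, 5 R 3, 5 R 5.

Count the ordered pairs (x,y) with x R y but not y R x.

Enumerating: (0,3), (1,0), (1,2), (2,0), (2,4), (4,1), (4,5), (5,1), (5,3).

9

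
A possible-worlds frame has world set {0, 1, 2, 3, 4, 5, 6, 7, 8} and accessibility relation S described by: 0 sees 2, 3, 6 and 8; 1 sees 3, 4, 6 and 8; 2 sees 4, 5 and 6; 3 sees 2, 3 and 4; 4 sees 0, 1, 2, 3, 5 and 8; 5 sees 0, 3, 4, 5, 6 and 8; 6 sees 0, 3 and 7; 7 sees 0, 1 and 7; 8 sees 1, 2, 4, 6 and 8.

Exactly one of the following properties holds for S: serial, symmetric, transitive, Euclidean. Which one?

Serial: yes — every world has a successor (e.g. 0 S 2).
Symmetric: no — 0 S 2 but not 2 S 0.
Transitive: no — 0 S 2 and 2 S 4, but not 0 S 4.
Euclidean: no — 0 S 2 and 0 S 3, but not 2 S 3.
Only serial holds.

serial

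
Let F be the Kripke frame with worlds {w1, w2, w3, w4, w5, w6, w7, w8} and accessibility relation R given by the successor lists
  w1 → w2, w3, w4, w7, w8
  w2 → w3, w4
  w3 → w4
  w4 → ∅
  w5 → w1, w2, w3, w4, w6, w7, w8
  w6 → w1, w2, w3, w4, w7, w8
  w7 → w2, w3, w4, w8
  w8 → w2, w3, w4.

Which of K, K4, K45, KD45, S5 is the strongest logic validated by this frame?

Transitive (axiom 4): yes — every two-step R-path is closed by a direct edge.
Euclidean (axiom 5): no — w1 R w2 and w1 R w7, but not w2 R w7.
Serial (axiom D): no — w4 has no R-successor.
Reflexive (axiom T): no — w1 is not related to itself.
So F validates K, K4; K45 would additionally require R to be Euclidean. The strongest is K4.

K4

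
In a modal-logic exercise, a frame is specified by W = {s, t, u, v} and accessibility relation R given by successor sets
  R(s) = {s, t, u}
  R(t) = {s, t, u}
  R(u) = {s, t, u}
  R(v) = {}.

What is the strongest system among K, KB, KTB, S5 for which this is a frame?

KB

Symmetric (axiom B): yes — every pair in R has its reverse in R.
Reflexive (axiom T): no — v is not related to itself.
Euclidean (axiom 5): yes — any two successors of a common world are R-related.
So F validates K, KB; KTB would additionally require R to be reflexive. The strongest is KB.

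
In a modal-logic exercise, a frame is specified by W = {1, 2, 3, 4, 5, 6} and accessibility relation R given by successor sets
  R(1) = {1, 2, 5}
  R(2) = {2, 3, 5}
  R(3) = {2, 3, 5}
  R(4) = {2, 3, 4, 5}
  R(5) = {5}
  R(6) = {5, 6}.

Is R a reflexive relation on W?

Reflexive: yes — every world is R-related to itself.

Yes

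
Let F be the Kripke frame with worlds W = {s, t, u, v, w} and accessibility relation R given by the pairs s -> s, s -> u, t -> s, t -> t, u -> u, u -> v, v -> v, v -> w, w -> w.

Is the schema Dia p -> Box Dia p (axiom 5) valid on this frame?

The schema 5 characterises exactly the Euclidean frames.
Euclidean: no — s R u and s R s, but not u R s.

No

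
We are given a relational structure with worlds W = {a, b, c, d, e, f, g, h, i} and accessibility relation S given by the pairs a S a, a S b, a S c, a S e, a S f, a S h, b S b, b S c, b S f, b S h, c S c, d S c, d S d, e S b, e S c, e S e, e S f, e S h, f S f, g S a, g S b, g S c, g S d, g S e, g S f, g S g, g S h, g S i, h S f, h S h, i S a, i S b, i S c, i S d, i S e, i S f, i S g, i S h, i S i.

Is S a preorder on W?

Reflexive: yes — every world is S-related to itself.
Transitive: yes — every two-step S-path is closed by a direct edge.
So S is a preorder.

Yes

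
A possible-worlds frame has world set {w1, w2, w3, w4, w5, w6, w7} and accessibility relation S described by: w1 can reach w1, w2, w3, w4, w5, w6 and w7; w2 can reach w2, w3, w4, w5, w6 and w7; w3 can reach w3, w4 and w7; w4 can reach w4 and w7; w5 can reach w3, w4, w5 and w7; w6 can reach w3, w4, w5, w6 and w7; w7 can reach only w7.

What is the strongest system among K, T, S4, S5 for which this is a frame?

S4

Reflexive (axiom T): yes — every world is S-related to itself.
Transitive (axiom 4): yes — every two-step S-path is closed by a direct edge.
Euclidean (axiom 5): no — w1 S w3 and w1 S w2, but not w3 S w2.
So F validates K, T, S4; S5 would additionally require S to be Euclidean. The strongest is S4.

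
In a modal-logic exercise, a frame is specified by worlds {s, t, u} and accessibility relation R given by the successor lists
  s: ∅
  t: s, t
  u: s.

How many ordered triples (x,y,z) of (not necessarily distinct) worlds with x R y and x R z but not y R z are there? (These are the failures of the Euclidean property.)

3

Enumerating: (t,s,s), (t,s,t), (u,s,s).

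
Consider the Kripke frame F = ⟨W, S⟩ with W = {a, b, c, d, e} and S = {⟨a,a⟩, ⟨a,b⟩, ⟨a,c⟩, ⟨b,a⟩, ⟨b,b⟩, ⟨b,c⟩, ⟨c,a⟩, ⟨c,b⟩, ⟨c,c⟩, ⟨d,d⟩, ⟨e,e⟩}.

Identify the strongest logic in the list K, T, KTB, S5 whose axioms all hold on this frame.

Reflexive (axiom T): yes — every world is S-related to itself.
Symmetric (axiom B): yes — every pair in S has its reverse in S.
Euclidean (axiom 5): yes — any two successors of a common world are S-related.
So F validates K, T, KTB, S5. The strongest is S5.

S5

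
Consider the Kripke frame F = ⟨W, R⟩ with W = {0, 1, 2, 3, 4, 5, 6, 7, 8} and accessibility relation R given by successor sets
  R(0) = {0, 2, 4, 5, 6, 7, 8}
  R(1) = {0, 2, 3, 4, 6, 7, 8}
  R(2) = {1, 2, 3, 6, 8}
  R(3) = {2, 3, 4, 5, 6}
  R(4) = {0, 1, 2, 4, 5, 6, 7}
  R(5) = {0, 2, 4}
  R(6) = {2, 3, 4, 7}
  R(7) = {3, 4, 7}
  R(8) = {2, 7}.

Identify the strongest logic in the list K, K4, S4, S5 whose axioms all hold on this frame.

Transitive (axiom 4): no — 0 R 2 and 2 R 1, but not 0 R 1.
Reflexive (axiom T): no — 1 is not related to itself.
Euclidean (axiom 5): no — 0 R 2 and 0 R 4, but not 2 R 4.
So F validates K; K4 would additionally require R to be transitive. The strongest is K.

K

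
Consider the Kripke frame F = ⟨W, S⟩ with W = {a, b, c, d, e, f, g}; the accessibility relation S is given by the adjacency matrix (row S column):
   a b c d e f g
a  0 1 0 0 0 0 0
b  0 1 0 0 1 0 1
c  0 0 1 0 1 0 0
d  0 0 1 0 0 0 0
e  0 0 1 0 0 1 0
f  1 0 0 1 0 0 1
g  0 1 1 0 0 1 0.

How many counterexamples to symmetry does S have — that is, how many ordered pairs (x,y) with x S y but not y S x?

Enumerating: (a,b), (b,e), (d,c), (e,f), (f,a), (f,d), (g,c).

7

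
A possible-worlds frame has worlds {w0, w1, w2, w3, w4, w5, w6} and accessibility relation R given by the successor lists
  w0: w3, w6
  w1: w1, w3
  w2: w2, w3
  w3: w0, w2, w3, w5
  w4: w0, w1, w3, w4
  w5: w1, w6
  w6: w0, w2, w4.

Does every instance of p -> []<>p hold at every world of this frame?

By correspondence theory, B is valid on a frame iff R is symmetric.
Symmetric: no — w1 R w3 but not w3 R w1.

No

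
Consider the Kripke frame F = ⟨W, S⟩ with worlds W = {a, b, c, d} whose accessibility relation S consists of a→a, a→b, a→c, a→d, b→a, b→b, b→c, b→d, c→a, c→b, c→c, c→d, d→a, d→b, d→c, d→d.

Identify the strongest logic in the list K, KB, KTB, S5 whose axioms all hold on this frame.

Symmetric (axiom B): yes — every pair in S has its reverse in S.
Reflexive (axiom T): yes — every world is S-related to itself.
Euclidean (axiom 5): yes — any two successors of a common world are S-related.
So F validates K, KB, KTB, S5. The strongest is S5.

S5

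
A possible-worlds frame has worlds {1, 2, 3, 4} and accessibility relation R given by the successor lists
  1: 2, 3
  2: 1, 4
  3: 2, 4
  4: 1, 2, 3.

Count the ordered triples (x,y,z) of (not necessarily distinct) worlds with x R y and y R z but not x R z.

12

Enumerating: (1,2,1), (1,2,4), (1,3,4), (2,1,2), (2,1,3), (2,4,2), (2,4,3), (3,2,1), (3,4,1), (3,4,3), (4,2,4), (4,3,4).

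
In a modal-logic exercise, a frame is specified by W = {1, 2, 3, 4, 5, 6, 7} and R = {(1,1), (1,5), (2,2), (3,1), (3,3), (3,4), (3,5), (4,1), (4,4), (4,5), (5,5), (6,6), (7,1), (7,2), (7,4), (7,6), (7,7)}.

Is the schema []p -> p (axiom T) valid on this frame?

Yes

Axiom T corresponds to the accessibility relation being reflexive.
Reflexive: yes — every world is R-related to itself.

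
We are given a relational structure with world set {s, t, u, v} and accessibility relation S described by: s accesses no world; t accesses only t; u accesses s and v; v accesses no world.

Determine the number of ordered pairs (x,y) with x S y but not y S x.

Enumerating: (u,s), (u,v).

2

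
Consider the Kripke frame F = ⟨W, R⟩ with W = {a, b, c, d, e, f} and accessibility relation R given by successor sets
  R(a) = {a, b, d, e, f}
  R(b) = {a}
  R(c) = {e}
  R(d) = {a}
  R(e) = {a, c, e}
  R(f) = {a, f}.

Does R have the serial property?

Serial: yes — every world has a successor (e.g. a R a).

Yes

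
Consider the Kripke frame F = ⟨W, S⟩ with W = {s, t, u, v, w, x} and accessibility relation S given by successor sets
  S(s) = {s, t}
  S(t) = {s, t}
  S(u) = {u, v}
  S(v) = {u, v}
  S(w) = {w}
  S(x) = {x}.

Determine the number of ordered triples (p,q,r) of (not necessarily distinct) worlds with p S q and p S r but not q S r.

S is Euclidean; there are no such tuples.

0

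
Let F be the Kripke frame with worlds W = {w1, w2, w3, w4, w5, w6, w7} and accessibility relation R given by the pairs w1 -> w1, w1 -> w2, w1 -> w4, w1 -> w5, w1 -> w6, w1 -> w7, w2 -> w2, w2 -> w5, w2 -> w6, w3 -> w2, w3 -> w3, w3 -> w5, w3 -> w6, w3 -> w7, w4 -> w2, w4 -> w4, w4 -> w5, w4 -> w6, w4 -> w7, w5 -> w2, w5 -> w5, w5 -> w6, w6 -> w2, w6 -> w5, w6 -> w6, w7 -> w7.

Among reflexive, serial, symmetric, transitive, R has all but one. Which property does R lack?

symmetric

Reflexive: yes — every world is R-related to itself.
Serial: yes — every world has a successor (e.g. w1 R w1).
Symmetric: no — w1 R w2 but not w2 R w1.
Transitive: yes — every two-step R-path is closed by a direct edge.
Only symmetric fails.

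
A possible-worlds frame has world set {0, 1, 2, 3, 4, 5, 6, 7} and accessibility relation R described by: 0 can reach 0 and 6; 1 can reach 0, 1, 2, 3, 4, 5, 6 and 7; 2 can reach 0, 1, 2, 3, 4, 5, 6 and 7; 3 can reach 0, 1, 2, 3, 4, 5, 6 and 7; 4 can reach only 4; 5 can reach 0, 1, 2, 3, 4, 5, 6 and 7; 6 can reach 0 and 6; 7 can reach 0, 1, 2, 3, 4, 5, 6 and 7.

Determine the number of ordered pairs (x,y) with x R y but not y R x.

15

Enumerating: (1,0), (1,4), (1,6), (2,0), (2,4), (2,6), (3,0), (3,4), (3,6), (5,0), (5,4), (5,6), (7,0), (7,4), (7,6).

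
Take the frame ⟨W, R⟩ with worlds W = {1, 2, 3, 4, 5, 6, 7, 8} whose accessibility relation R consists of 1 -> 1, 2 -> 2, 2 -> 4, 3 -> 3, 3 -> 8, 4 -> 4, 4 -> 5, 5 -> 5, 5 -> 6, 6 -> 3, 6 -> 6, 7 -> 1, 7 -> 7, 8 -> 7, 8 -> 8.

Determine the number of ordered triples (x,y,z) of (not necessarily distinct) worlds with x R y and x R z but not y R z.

Enumerating: (2,4,2), (3,8,3), (4,5,4), (5,6,5), (6,3,6), (7,1,7), (8,7,8).

7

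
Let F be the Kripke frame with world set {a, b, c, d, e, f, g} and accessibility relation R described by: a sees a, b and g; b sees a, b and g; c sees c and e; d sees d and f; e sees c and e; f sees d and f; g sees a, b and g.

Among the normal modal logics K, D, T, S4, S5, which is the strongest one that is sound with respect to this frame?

S5

Serial (axiom D): yes — every world has a successor (e.g. a R a).
Reflexive (axiom T): yes — every world is R-related to itself.
Transitive (axiom 4): yes — every two-step R-path is closed by a direct edge.
Euclidean (axiom 5): yes — any two successors of a common world are R-related.
So F validates K, D, T, S4, S5. The strongest is S5.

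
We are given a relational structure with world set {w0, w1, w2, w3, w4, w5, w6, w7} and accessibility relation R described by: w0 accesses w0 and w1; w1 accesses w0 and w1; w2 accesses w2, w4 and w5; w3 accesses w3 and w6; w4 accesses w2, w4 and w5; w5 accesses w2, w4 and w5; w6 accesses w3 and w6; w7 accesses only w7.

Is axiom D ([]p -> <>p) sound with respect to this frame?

Axiom D corresponds to the accessibility relation being serial.
Serial: yes — every world has a successor (e.g. w0 R w0).

Yes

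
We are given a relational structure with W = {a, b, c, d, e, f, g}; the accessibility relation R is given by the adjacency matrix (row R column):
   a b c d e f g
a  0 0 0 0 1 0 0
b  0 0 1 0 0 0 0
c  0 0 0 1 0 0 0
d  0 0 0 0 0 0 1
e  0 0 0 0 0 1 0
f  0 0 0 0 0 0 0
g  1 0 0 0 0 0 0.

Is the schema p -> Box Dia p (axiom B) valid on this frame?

No

The schema B characterises exactly the symmetric frames.
Symmetric: no — a R e but not e R a.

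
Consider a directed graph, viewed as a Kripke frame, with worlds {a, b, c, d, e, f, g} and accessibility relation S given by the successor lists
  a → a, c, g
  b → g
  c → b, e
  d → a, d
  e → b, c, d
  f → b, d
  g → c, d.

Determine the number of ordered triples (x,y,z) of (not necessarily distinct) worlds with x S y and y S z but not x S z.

Enumerating: (a,c,b), (a,c,e), (a,g,d), (b,g,c), (b,g,d), (c,b,g), (c,e,c), (c,e,d), (d,a,c), (d,a,g), (e,b,g), (e,c,e), (e,d,a), (f,b,g), (f,d,a), (g,c,b), (g,c,e), (g,d,a).

18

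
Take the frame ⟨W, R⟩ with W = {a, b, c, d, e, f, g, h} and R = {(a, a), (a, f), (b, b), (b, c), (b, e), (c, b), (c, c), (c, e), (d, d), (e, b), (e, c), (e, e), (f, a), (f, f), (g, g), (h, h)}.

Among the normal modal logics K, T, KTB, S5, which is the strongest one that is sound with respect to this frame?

Reflexive (axiom T): yes — every world is R-related to itself.
Symmetric (axiom B): yes — every pair in R has its reverse in R.
Euclidean (axiom 5): yes — any two successors of a common world are R-related.
So F validates K, T, KTB, S5. The strongest is S5.

S5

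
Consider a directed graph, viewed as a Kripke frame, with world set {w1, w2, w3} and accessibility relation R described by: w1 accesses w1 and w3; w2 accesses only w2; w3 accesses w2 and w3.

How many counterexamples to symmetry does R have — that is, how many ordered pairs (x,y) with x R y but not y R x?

2

Enumerating: (w1,w3), (w3,w2).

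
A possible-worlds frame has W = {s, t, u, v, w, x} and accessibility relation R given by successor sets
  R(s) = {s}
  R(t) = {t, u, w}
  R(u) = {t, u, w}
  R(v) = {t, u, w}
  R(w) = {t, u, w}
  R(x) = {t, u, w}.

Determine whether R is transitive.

Transitive: yes — every two-step R-path is closed by a direct edge.

Yes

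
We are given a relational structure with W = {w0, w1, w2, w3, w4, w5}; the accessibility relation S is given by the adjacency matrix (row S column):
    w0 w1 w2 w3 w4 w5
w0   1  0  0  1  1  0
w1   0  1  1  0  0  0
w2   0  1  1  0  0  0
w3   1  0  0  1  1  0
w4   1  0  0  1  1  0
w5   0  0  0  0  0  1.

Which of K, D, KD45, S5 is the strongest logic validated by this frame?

Serial (axiom D): yes — every world has a successor (e.g. w0 S w0).
Euclidean (axiom 5): yes — any two successors of a common world are S-related.
Transitive (axiom 4): yes — every two-step S-path is closed by a direct edge.
Reflexive (axiom T): yes — every world is S-related to itself.
So F validates K, D, KD45, S5. The strongest is S5.

S5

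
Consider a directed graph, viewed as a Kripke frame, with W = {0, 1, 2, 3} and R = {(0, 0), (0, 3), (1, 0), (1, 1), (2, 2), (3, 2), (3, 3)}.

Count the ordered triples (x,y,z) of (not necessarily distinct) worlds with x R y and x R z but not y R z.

Enumerating: (0,3,0), (1,0,1), (3,2,3).

3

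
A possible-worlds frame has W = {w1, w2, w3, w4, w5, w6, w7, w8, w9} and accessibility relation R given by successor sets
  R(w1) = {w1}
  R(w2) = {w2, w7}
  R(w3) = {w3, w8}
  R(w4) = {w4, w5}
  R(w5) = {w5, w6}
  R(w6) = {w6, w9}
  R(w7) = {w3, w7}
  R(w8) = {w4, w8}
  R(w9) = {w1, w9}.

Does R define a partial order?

Reflexive: yes — every world is R-related to itself.
Transitive: no — w2 R w7 and w7 R w3, but not w2 R w3.
Antisymmetric: yes — no distinct pair is related both ways.
So R is not a partial order.

No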